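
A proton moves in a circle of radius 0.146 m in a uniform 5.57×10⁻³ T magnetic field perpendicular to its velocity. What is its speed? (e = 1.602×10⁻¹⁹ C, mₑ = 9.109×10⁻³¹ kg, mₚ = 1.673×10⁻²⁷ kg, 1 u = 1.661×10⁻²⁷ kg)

From |q|vB = mv²/r, v = |q|Br/m.
v = (1.602×10⁻¹⁹)(5.57×10⁻³)(0.146)/1.673×10⁻²⁷ ≈ 7.79×10⁴ m/s.

v ≈ 7.79×10⁴ m/s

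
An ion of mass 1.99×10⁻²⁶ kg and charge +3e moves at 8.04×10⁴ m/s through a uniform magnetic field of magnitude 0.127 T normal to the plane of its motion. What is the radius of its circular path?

The magnetic force provides the centripetal force: |q|vB = mv²/r.
r = mv/(|q|B) = (1.99×10⁻²⁶)(8.04×10⁴)/((4.806×10⁻¹⁹)(0.127)) ≈ 0.0262 m.

r ≈ 0.0262 m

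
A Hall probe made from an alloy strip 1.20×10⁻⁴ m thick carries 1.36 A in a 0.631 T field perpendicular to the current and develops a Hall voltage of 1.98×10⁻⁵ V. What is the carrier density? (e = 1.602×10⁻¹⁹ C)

n ≈ 2.25×10²⁷ m⁻³

From V_H = IB/(n e t), n = IB/(V_H e t).
n = (1.36)(0.631)/((1.98×10⁻⁵)(1.602×10⁻¹⁹)(1.20×10⁻⁴)) ≈ 2.25×10²⁷ m⁻³.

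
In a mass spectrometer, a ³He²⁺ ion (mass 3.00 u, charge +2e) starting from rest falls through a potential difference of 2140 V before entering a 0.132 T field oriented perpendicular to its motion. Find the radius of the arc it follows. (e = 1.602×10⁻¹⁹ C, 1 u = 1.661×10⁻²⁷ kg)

Acceleration: |q|V = ½mv² ⇒ v = √(2|q|V/m) = √(2·3.204×10⁻¹⁹·2140/4.983×10⁻²⁷) ≈ 5.246×10⁵ m/s.
In the field: r = mv/(|q|B) = (4.983×10⁻²⁷)(5.246×10⁵)/((3.204×10⁻¹⁹)(0.132)) ≈ 0.0618 m.

r ≈ 0.0618 m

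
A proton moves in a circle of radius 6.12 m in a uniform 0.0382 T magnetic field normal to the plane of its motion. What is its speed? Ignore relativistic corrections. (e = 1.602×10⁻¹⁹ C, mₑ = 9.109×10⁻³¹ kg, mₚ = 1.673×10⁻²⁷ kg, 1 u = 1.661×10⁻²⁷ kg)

v ≈ 2.24×10⁷ m/s

From |q|vB = mv²/r, v = |q|Br/m.
v = (1.602×10⁻¹⁹)(0.0382)(6.12)/1.673×10⁻²⁷ ≈ 2.24×10⁷ m/s.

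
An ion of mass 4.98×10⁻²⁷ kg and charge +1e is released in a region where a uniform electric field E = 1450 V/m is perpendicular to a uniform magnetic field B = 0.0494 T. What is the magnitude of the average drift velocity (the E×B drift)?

v_d ≈ 2.94×10⁴ m/s

The E×B drift speed is v_d = E/B.
v_d = 1450/0.0494 = 2.94×10⁴ m/s.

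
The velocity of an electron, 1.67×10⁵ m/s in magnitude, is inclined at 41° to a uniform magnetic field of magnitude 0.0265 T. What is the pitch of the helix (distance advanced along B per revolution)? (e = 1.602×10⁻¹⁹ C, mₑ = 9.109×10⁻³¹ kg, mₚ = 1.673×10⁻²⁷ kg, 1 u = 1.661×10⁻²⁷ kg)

p ≈ 1.70×10⁻⁴ m

v∥ = v cosθ = 1.67×10⁵·cos41° ≈ 1.260×10⁵ m/s.
T = 2πm/(|q|B) = 2π(9.109×10⁻³¹)/((1.602×10⁻¹⁹)(0.0265)) ≈ 1.348×10⁻⁹ s.
pitch = v∥ T = (1.260×10⁵)(1.348×10⁻⁹) ≈ 1.70×10⁻⁴ m.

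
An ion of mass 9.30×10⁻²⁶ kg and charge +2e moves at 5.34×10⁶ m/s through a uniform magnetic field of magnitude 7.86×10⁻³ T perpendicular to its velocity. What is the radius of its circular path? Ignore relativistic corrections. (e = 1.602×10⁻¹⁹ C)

r ≈ 197 m

The magnetic force provides the centripetal force: |q|vB = mv²/r.
r = mv/(|q|B) = (9.30×10⁻²⁶)(5.34×10⁶)/((3.204×10⁻¹⁹)(7.86×10⁻³)) ≈ 197 m.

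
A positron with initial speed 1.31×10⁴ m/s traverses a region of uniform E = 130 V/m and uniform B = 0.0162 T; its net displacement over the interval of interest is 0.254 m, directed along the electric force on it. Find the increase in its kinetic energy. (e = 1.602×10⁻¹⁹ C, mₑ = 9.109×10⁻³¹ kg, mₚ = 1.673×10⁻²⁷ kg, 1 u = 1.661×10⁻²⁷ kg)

ΔKE ≈ 5.29×10⁻¹⁸ J

The magnetic force is always ⟂ v and does no work; only the electric force changes KE.
ΔKE = F_E · d = |q|E d = (1.602×10⁻¹⁹)(130)(0.254) ≈ 5.29×10⁻¹⁸ J.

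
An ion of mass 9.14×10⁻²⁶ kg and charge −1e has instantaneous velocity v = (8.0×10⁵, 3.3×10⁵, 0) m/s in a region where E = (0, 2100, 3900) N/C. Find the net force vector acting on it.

F ≈ (0, -3.36×10⁻¹⁶, -6.25×10⁻¹⁶) N

Only an electric field acts, so F = qE = (−1.602×10⁻¹⁹ C)·(0, 2100, 3900) = (0, -3.36×10⁻¹⁶, -6.25×10⁻¹⁶) N.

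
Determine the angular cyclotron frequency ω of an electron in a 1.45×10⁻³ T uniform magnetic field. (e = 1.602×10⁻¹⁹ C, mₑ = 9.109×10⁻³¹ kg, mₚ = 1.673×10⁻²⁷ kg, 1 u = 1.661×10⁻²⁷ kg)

ω = |q|B/m.
ω = (1.602×10⁻¹⁹)(1.45×10⁻³)/9.109×10⁻³¹ ≈ 2.55×10⁸ rad/s.

ω ≈ 2.55×10⁸ rad/s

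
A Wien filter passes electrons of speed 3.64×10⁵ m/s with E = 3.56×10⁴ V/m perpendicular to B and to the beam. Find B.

Balance of forces in the selector: qE = qvB ⇒ B = E/v.
B = 3.56×10⁴/3.64×10⁵ = 0.0978 T.

B = 0.0978 T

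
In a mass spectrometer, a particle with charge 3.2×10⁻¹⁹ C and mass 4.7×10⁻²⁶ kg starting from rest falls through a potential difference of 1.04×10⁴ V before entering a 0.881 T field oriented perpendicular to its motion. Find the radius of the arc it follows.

r ≈ 0.0627 m

Acceleration: |q|V = ½mv² ⇒ v = √(2|q|V/m) = √(2·3.2×10⁻¹⁹·1.04×10⁴/4.7×10⁻²⁶) ≈ 3.763×10⁵ m/s.
In the field: r = mv/(|q|B) = (4.7×10⁻²⁶)(3.763×10⁵)/((3.2×10⁻¹⁹)(0.881)) ≈ 0.0627 m.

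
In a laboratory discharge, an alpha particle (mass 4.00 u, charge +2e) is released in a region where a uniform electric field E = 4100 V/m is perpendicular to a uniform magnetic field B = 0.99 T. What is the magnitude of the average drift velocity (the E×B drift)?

The E×B drift speed is v_d = E/B.
v_d = 4100/0.99 = 4100 m/s.

v_d ≈ 4100 m/s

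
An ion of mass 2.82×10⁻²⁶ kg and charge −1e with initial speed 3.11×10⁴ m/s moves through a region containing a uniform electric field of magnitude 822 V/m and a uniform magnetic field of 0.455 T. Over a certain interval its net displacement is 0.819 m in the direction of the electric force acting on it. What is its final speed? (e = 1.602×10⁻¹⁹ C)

B does no work; ΔKE = |q|E d.
½mv_f² = ½mv₀² + |q|Ed = ½(2.82×10⁻²⁶)(3.11×10⁴)² + (1.602×10⁻¹⁹)(822)(0.819) ≈ 1.364×10⁻¹⁷ J + 1.078×10⁻¹⁶ J ≈ 1.215×10⁻¹⁶ J.
v_f = √(2·1.215×10⁻¹⁶/2.82×10⁻²⁶) ≈ 9.28×10⁴ m/s.

v_f ≈ 9.28×10⁴ m/s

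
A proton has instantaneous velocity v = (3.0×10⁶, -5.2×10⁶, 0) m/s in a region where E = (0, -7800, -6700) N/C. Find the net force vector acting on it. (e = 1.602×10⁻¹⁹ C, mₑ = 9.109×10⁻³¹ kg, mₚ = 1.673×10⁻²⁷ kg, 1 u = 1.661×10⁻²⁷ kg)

F ≈ (0, -1.25×10⁻¹⁵, -1.07×10⁻¹⁵) N

Only an electric field acts, so F = qE = (1.602×10⁻¹⁹ C)·(0, -7800, -6700) = (0, -1.25×10⁻¹⁵, -1.07×10⁻¹⁵) N.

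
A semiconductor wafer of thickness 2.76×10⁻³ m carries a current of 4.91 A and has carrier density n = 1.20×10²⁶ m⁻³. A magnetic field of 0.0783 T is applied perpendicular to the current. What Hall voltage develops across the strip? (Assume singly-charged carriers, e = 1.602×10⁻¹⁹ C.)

V_H ≈ 7.25×10⁻⁶ V

V_H = IB/(n e t).
V_H = (4.91)(0.0783)/((1.20×10²⁶)(1.602×10⁻¹⁹)(2.76×10⁻³)) ≈ 7.25×10⁻⁶ V.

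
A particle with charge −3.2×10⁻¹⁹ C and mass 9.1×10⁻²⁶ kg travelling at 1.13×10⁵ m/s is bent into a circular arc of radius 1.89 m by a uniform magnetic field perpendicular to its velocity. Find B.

From |q|vB = mv²/r, B = mv/(|q|r).
B = (9.1×10⁻²⁶)(1.13×10⁵)/((3.2×10⁻¹⁹)(1.89)) ≈ 0.0170 T.

B ≈ 0.0170 T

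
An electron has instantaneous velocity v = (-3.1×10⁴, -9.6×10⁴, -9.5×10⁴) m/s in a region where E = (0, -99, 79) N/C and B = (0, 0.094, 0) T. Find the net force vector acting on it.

F ≈ (-1.43×10⁻¹⁵, 1.59×10⁻¹⁷, 4.54×10⁻¹⁶) N

v×B = (8930, 0, -2910) N/C.
E + v×B = (8930, -99.0, -2840) N/C.
F = q(E + v×B) = (−1.602×10⁻¹⁹ C)·(8930, -99.0, -2840) = (-1.43×10⁻¹⁵, 1.59×10⁻¹⁷, 4.54×10⁻¹⁶) N.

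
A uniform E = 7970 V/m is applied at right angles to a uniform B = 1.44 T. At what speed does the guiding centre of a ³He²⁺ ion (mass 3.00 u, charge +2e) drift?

In crossed fields the guiding centre drifts at v_d = |E×B|/B² = E/B, independent of charge and mass.
v_d = 7970/1.44 = 5530 m/s.

v_d ≈ 5530 m/s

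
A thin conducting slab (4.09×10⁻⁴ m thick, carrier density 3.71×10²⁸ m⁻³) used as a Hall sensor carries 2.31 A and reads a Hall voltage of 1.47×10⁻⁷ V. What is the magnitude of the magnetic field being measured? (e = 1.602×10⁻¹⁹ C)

From V_H = IB/(n e t), B = V_H n e t / I.
B = (1.47×10⁻⁷)(3.71×10²⁸)(1.602×10⁻¹⁹)(4.09×10⁻⁴)/2.31 ≈ 0.155 T.

B ≈ 0.155 T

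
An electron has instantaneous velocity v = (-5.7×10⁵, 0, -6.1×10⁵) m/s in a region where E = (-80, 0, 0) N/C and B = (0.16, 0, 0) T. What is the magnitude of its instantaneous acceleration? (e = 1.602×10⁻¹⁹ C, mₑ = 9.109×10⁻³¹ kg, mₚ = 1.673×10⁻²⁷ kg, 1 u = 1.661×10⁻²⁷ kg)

|a| ≈ 1.72×10¹⁶ m/s²

v×B = (0, -9.76×10⁴, 0) N/C.
E + v×B = (-80.0, -9.76×10⁴, 0) N/C.
F = q(E + v×B) = (−1.602×10⁻¹⁹ C)·(-80.0, -9.76×10⁴, 0) = (1.28×10⁻¹⁷, 1.56×10⁻¹⁴, 0) N.
|a| = |F|/m = 1.564×10⁻¹⁴/9.109×10⁻³¹ ≈ 1.72×10¹⁶ m/s².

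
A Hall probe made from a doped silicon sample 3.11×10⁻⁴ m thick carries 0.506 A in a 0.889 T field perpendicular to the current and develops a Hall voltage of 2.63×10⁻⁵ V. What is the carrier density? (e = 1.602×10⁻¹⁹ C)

From V_H = IB/(n e t), n = IB/(V_H e t).
n = (0.506)(0.889)/((2.63×10⁻⁵)(1.602×10⁻¹⁹)(3.11×10⁻⁴)) ≈ 3.43×10²⁶ m⁻³.

n ≈ 3.43×10²⁶ m⁻³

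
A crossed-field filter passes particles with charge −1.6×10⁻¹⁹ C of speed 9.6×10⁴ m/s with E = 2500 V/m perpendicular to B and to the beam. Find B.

Balance of forces in the selector: qE = qvB ⇒ B = E/v.
B = 2500/9.6×10⁴ = 0.026 T.

B = 0.026 T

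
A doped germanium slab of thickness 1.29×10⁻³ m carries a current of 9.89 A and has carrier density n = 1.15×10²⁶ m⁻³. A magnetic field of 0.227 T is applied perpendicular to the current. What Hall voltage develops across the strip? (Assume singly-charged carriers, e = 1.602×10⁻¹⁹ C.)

V_H ≈ 9.45×10⁻⁵ V

V_H = IB/(n e t).
V_H = (9.89)(0.227)/((1.15×10²⁶)(1.602×10⁻¹⁹)(1.29×10⁻³)) ≈ 9.45×10⁻⁵ V.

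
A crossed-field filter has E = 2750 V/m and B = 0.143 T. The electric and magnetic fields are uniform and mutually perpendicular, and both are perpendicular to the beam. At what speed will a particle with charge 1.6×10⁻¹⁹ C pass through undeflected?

v = 1.92×10⁴ m/s

Straight-line motion ⇒ electric and magnetic forces cancel, so E = vB.
v = E/B = 2750/0.143 = 1.92×10⁴ m/s.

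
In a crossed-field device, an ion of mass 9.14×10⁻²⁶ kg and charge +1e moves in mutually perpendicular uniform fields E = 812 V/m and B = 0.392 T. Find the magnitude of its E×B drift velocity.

v_d ≈ 2070 m/s

The steady drift has the magnetic force balancing the electric force, so v_d = E/B.
v_d = 812/0.392 = 2070 m/s.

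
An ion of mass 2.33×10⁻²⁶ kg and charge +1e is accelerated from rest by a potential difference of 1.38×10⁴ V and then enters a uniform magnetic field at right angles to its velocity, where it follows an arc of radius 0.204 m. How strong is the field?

B ≈ 0.311 T

v = √(2|q|V/m) = √(2·1.602×10⁻¹⁹·1.38×10⁴/2.33×10⁻²⁶) ≈ 4.356×10⁵ m/s.
B = mv/(|q|r) = (2.33×10⁻²⁶)(4.356×10⁵)/((1.602×10⁻¹⁹)(0.204)) ≈ 0.311 T.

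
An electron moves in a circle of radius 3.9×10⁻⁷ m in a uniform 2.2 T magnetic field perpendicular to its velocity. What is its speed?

From |q|vB = mv²/r, v = |q|Br/m.
v = (1.602×10⁻¹⁹)(2.2)(3.9×10⁻⁷)/9.109×10⁻³¹ ≈ 1.5×10⁵ m/s.

v ≈ 1.5×10⁵ m/s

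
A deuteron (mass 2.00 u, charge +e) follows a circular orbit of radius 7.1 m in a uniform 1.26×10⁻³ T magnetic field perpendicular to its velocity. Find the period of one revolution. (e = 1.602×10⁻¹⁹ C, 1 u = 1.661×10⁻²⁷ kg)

The cyclotron period depends only on m, q, B: T = 2πm/(|q|B).
T = 2π(3.322×10⁻²⁷)/((1.602×10⁻¹⁹)(1.26×10⁻³)) ≈ 1.03×10⁻⁴ s.

T ≈ 1.03×10⁻⁴ s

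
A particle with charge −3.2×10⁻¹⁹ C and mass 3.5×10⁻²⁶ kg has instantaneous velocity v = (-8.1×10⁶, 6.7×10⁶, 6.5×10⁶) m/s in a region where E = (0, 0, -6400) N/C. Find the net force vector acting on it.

F ≈ (0, 0, 2.05×10⁻¹⁵) N

Only an electric field acts, so F = qE = (−3.2×10⁻¹⁹ C)·(0, 0, -6400) = (0, 0, 2.05×10⁻¹⁵) N.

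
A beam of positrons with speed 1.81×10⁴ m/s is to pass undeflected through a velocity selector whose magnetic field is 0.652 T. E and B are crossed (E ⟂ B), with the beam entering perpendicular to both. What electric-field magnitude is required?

E = 1.18×10⁴ V/m

For straight-line motion qE = qvB, so E = vB.
E = 1.81×10⁴ × 0.652 = 1.18×10⁴ V/m.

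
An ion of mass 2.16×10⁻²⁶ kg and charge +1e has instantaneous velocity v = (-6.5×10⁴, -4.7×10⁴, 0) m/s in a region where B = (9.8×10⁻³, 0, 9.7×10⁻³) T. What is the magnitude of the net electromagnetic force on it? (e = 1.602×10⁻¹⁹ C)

v×B = (-456, 630, 461) N/C.
F = q v×B = (1.602×10⁻¹⁹ C)·(-456, 630, 461) = (-7.30×10⁻¹⁷, 1.01×10⁻¹⁶, 7.38×10⁻¹⁷) N.
|F| = 1.45×10⁻¹⁶ N.

|F| ≈ 1.45×10⁻¹⁶ N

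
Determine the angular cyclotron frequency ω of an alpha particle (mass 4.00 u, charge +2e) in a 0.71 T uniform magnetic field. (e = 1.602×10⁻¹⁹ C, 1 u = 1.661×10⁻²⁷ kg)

ω ≈ 3.4×10⁷ rad/s

ω = |q|B/m.
ω = (3.204×10⁻¹⁹)(0.71)/6.644×10⁻²⁷ ≈ 3.4×10⁷ rad/s.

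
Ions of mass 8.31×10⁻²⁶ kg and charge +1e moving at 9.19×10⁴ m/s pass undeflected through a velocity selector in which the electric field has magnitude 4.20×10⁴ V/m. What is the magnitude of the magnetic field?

Balance of forces in the selector: qE = qvB ⇒ B = E/v.
B = 4.20×10⁴/9.19×10⁴ = 0.457 T.

B = 0.457 T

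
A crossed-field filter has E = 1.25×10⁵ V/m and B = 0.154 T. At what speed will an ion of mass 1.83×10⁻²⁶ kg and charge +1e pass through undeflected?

v = 8.12×10⁵ m/s

Zero net Lorentz force requires |qE| = |q v×B|, i.e. E = vB.
v = E/B = 1.25×10⁵/0.154 = 8.12×10⁵ m/s.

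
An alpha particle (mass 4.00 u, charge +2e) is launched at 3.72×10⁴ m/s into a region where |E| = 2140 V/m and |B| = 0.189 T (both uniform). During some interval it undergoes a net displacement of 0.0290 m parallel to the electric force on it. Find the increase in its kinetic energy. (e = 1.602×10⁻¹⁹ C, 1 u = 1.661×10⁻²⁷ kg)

The magnetic force is always ⟂ v and does no work; only the electric force changes KE.
ΔKE = F_E · d = |q|E d = (3.204×10⁻¹⁹)(2140)(0.0290) ≈ 1.99×10⁻¹⁷ J.

ΔKE ≈ 1.99×10⁻¹⁷ J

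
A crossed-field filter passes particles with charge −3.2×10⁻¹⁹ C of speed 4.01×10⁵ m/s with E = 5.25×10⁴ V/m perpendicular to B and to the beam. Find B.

B = 0.131 T

Balance of forces in the selector: qE = qvB ⇒ B = E/v.
B = 5.25×10⁴/4.01×10⁵ = 0.131 T.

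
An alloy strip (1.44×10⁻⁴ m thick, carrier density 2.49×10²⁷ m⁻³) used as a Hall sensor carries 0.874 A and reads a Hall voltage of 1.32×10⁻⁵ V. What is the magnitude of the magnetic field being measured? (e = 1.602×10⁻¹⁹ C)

From V_H = IB/(n e t), B = V_H n e t / I.
B = (1.32×10⁻⁵)(2.49×10²⁷)(1.602×10⁻¹⁹)(1.44×10⁻⁴)/0.874 ≈ 0.868 T.

B ≈ 0.868 T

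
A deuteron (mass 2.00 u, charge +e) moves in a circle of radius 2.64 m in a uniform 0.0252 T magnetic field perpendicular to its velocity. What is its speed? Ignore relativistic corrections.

v ≈ 3.21×10⁶ m/s

From |q|vB = mv²/r, v = |q|Br/m.
v = (1.602×10⁻¹⁹)(0.0252)(2.64)/3.322×10⁻²⁷ ≈ 3.21×10⁶ m/s.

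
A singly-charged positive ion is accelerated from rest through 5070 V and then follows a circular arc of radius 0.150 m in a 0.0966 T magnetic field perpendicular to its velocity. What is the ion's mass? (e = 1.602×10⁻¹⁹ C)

m ≈ 3.32×10⁻²⁷ kg

Combine |q|V = ½mv² and r = mv/(|q|B): eliminate v to get m = qB²r²/(2V).
m = (1.602×10⁻¹⁹)(0.0966)²(0.150)²/(2·5070) ≈ 3.32×10⁻²⁷ kg.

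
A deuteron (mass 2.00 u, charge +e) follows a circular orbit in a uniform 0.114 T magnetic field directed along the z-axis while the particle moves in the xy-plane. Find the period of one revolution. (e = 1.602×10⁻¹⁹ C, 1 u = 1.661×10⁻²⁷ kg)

The cyclotron period depends only on m, q, B: T = 2πm/(|q|B).
T = 2π(3.322×10⁻²⁷)/((1.602×10⁻¹⁹)(0.114)) ≈ 1.14×10⁻⁶ s.

T ≈ 1.14×10⁻⁶ s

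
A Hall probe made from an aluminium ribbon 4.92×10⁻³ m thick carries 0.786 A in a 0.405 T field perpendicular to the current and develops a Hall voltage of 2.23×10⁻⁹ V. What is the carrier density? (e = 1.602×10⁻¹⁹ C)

n ≈ 1.81×10²⁹ m⁻³

From V_H = IB/(n e t), n = IB/(V_H e t).
n = (0.786)(0.405)/((2.23×10⁻⁹)(1.602×10⁻¹⁹)(4.92×10⁻³)) ≈ 1.81×10²⁹ m⁻³.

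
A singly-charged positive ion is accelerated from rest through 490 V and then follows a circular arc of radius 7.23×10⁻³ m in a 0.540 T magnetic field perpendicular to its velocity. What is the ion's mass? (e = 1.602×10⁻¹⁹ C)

m ≈ 2.49×10⁻²⁷ kg

Combine |q|V = ½mv² and r = mv/(|q|B): eliminate v to get m = qB²r²/(2V).
m = (1.602×10⁻¹⁹)(0.540)²(7.23×10⁻³)²/(2·490) ≈ 2.49×10⁻²⁷ kg.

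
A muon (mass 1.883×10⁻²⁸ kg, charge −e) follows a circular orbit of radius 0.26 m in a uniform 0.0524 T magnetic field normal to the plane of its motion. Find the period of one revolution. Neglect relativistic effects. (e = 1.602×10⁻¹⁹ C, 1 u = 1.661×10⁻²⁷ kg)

The cyclotron period depends only on m, q, B: T = 2πm/(|q|B).
T = 2π(1.883×10⁻²⁸)/((1.602×10⁻¹⁹)(0.0524)) ≈ 1.41×10⁻⁷ s.

T ≈ 1.41×10⁻⁷ s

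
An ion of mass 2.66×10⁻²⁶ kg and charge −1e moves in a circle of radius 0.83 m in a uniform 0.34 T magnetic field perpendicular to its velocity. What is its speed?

v ≈ 1.7×10⁶ m/s

From |q|vB = mv²/r, v = |q|Br/m.
v = (1.602×10⁻¹⁹)(0.34)(0.83)/2.66×10⁻²⁶ ≈ 1.7×10⁶ m/s.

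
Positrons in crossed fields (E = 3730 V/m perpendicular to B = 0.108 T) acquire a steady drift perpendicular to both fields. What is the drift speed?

The steady drift has the magnetic force balancing the electric force, so v_d = E/B.
v_d = 3730/0.108 = 3.45×10⁴ m/s.

v_d ≈ 3.45×10⁴ m/s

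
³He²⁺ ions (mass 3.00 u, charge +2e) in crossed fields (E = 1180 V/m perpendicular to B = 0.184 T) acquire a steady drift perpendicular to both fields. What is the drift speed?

The E×B drift speed is v_d = E/B.
v_d = 1180/0.184 = 6410 m/s.

v_d ≈ 6410 m/s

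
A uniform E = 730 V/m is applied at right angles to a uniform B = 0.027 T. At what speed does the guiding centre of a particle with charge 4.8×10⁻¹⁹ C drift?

v_d ≈ 2.7×10⁴ m/s

In crossed fields the guiding centre drifts at v_d = |E×B|/B² = E/B, independent of charge and mass.
v_d = 730/0.027 = 2.7×10⁴ m/s.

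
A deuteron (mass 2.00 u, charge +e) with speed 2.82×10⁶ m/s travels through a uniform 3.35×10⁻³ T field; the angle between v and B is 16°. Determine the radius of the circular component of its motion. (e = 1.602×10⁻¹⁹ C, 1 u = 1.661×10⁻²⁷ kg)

r ≈ 4.81 m

v⊥ = v sinθ = 2.82×10⁶·sin16° ≈ 7.773×10⁵ m/s.
r = m v⊥/(|q|B) = (3.322×10⁻²⁷)(7.773×10⁵)/((1.602×10⁻¹⁹)(3.35×10⁻³)) ≈ 4.81 m.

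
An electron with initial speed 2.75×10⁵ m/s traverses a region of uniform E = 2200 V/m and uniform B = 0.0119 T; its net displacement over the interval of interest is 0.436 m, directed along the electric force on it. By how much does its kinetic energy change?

ΔKE ≈ 1.54×10⁻¹⁶ J

The magnetic force is always ⟂ v and does no work; only the electric force changes KE.
ΔKE = F_E · d = |q|E d = (1.602×10⁻¹⁹)(2200)(0.436) ≈ 1.54×10⁻¹⁶ J.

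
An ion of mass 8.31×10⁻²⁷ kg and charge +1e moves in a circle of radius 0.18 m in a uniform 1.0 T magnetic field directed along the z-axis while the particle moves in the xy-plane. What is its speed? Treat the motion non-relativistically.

From |q|vB = mv²/r, v = |q|Br/m.
v = (1.602×10⁻¹⁹)(1.0)(0.18)/8.31×10⁻²⁷ ≈ 3.5×10⁶ m/s.

v ≈ 3.5×10⁶ m/s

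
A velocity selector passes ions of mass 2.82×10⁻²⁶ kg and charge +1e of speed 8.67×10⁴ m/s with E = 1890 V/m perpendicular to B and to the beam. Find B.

Balance of forces in the selector: qE = qvB ⇒ B = E/v.
B = 1890/8.67×10⁴ = 0.0218 T.

B = 0.0218 T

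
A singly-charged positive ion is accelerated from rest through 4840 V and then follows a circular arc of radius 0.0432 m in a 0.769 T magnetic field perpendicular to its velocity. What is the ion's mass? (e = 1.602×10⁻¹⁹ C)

Combine |q|V = ½mv² and r = mv/(|q|B): eliminate v to get m = qB²r²/(2V).
m = (1.602×10⁻¹⁹)(0.769)²(0.0432)²/(2·4840) ≈ 1.83×10⁻²⁶ kg.

m ≈ 1.83×10⁻²⁶ kg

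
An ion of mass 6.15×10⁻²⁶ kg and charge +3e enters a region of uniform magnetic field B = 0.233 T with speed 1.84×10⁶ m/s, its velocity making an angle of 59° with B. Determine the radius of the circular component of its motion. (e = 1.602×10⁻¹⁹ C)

r ≈ 0.866 m

v⊥ = v sinθ = 1.84×10⁶·sin59° ≈ 1.577×10⁶ m/s.
r = m v⊥/(|q|B) = (6.15×10⁻²⁶)(1.577×10⁶)/((4.806×10⁻¹⁹)(0.233)) ≈ 0.866 m.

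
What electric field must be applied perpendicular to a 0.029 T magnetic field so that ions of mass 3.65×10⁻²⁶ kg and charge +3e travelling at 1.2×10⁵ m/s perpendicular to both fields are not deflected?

E = 3500 V/m

For straight-line motion qE = qvB, so E = vB.
E = 1.2×10⁵ × 0.029 = 3500 V/m.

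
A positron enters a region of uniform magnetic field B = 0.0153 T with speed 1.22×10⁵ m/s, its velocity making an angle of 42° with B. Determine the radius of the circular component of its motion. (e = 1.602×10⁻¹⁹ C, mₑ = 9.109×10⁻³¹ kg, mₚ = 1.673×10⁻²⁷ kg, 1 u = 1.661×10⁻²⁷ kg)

v⊥ = v sinθ = 1.22×10⁵·sin42° ≈ 8.163×10⁴ m/s.
r = m v⊥/(|q|B) = (9.109×10⁻³¹)(8.163×10⁴)/((1.602×10⁻¹⁹)(0.0153)) ≈ 3.03×10⁻⁵ m.

r ≈ 3.03×10⁻⁵ m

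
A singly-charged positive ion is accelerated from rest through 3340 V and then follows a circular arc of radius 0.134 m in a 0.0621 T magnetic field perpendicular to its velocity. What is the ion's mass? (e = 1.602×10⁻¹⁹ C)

Combine |q|V = ½mv² and r = mv/(|q|B): eliminate v to get m = qB²r²/(2V).
m = (1.602×10⁻¹⁹)(0.0621)²(0.134)²/(2·3340) ≈ 1.66×10⁻²⁷ kg.

m ≈ 1.66×10⁻²⁷ kg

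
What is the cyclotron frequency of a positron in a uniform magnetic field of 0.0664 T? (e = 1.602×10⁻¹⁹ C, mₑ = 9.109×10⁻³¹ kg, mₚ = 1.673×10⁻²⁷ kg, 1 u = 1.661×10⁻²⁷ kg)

f = |q|B/(2πm).
f = (1.602×10⁻¹⁹)(0.0664)/(2π·9.109×10⁻³¹) ≈ 1.86×10⁹ Hz.

f ≈ 1.86×10⁹ Hz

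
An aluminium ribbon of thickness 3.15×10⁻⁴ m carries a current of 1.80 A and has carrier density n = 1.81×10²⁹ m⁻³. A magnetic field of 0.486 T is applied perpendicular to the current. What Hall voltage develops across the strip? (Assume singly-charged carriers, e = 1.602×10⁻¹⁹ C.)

V_H = IB/(n e t).
V_H = (1.80)(0.486)/((1.81×10²⁹)(1.602×10⁻¹⁹)(3.15×10⁻⁴)) ≈ 9.58×10⁻⁸ V.

V_H ≈ 9.58×10⁻⁸ V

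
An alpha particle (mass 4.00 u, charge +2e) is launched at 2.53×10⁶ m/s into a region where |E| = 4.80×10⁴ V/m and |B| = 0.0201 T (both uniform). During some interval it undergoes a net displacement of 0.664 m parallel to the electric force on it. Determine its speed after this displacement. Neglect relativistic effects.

v_f ≈ 3.08×10⁶ m/s

B does no work; ΔKE = |q|E d.
½mv_f² = ½mv₀² + |q|Ed = ½(6.644×10⁻²⁷)(2.53×10⁶)² + (3.204×10⁻¹⁹)(4.80×10⁴)(0.664) ≈ 2.126×10⁻¹⁴ J + 1.021×10⁻¹⁴ J ≈ 3.148×10⁻¹⁴ J.
v_f = √(2·3.148×10⁻¹⁴/6.644×10⁻²⁷) ≈ 3.08×10⁶ m/s.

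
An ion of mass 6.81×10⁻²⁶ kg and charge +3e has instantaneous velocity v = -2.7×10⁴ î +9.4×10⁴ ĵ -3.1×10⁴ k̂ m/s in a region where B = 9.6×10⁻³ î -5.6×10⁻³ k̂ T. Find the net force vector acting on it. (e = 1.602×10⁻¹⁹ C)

F ≈ (-2.53×10⁻¹⁶, -2.16×10⁻¹⁶, -4.34×10⁻¹⁶) N

v×B = (-526, -449, -902) N/C.
F = q v×B = (4.806×10⁻¹⁹ C)·(-526, -449, -902) = (-2.53×10⁻¹⁶, -2.16×10⁻¹⁶, -4.34×10⁻¹⁶) N.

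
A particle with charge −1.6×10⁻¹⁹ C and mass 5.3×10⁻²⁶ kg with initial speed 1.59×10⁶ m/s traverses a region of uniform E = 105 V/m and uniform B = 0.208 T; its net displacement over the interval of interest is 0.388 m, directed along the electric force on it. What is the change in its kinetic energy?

The magnetic force is always ⟂ v and does no work; only the electric force changes KE.
ΔKE = F_E · d = |q|E d = (1.6×10⁻¹⁹)(105)(0.388) ≈ 6.52×10⁻¹⁸ J.

ΔKE ≈ 6.52×10⁻¹⁸ J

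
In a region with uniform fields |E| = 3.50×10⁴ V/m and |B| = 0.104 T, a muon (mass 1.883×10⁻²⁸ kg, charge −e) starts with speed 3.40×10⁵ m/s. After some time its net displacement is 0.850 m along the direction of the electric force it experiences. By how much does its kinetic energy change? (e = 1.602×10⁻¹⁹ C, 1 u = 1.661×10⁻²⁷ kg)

The magnetic force is always ⟂ v and does no work; only the electric force changes KE.
ΔKE = F_E · d = |q|E d = (1.602×10⁻¹⁹)(3.50×10⁴)(0.850) ≈ 4.77×10⁻¹⁵ J.

ΔKE ≈ 4.77×10⁻¹⁵ J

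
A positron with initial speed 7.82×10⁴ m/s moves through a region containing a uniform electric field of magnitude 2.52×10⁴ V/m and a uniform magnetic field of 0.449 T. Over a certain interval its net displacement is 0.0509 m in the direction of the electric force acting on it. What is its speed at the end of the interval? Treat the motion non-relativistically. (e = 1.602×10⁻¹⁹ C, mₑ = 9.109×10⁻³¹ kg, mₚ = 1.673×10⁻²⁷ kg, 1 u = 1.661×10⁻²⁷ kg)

B does no work; ΔKE = |q|E d.
½mv_f² = ½mv₀² + |q|Ed = ½(9.109×10⁻³¹)(7.82×10⁴)² + (1.602×10⁻¹⁹)(2.52×10⁴)(0.0509) ≈ 2.785×10⁻²¹ J + 2.055×10⁻¹⁶ J ≈ 2.055×10⁻¹⁶ J.
v_f = √(2·2.055×10⁻¹⁶/9.109×10⁻³¹) ≈ 2.12×10⁷ m/s.

v_f ≈ 2.12×10⁷ m/s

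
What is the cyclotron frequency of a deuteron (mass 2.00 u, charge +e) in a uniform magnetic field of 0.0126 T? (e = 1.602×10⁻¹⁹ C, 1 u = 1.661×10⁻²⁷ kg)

f = |q|B/(2πm).
f = (1.602×10⁻¹⁹)(0.0126)/(2π·3.322×10⁻²⁷) ≈ 9.67×10⁴ Hz.

f ≈ 9.67×10⁴ Hz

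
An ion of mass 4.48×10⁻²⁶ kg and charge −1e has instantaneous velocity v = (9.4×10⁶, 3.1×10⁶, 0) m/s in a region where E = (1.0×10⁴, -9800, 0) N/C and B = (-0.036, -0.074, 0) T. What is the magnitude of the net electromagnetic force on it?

|F| ≈ 9.36×10⁻¹⁴ N

v×B = (0, 0, -5.84×10⁵) N/C.
E + v×B = (1.00×10⁴, -9800, -5.84×10⁵) N/C.
F = q(E + v×B) = (−1.602×10⁻¹⁹ C)·(1.00×10⁴, -9800, -5.84×10⁵) = (-1.60×10⁻¹⁵, 1.57×10⁻¹⁵, 9.36×10⁻¹⁴) N.
|F| = 9.36×10⁻¹⁴ N.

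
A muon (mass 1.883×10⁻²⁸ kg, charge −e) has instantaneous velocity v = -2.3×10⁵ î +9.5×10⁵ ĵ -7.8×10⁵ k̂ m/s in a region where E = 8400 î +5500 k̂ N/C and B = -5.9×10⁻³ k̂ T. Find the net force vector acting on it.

v×B = (-5600, -1360, 0) N/C.
E + v×B = (2800, -1360, 5500) N/C.
F = q(E + v×B) = (−1.602×10⁻¹⁹ C)·(2800, -1360, 5500) = (-4.48×10⁻¹⁶, 2.17×10⁻¹⁶, -8.81×10⁻¹⁶) N.

F ≈ (-4.48×10⁻¹⁶, 2.17×10⁻¹⁶, -8.81×10⁻¹⁶) N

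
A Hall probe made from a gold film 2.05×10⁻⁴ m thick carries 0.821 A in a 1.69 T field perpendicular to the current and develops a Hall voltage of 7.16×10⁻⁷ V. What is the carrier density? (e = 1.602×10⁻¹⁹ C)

n ≈ 5.90×10²⁸ m⁻³

From V_H = IB/(n e t), n = IB/(V_H e t).
n = (0.821)(1.69)/((7.16×10⁻⁷)(1.602×10⁻¹⁹)(2.05×10⁻⁴)) ≈ 5.90×10²⁸ m⁻³.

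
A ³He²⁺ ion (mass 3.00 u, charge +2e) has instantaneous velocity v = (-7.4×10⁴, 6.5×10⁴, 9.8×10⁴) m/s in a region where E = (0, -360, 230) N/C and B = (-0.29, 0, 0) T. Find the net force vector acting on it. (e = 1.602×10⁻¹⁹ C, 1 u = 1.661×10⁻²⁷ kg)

F ≈ (0, -9.22×10⁻¹⁵, 6.11×10⁻¹⁵) N

v×B = (0, -2.84×10⁴, 1.88×10⁴) N/C.
E + v×B = (0, -2.88×10⁴, 1.91×10⁴) N/C.
F = q(E + v×B) = (3.204×10⁻¹⁹ C)·(0, -2.88×10⁴, 1.91×10⁴) = (0, -9.22×10⁻¹⁵, 6.11×10⁻¹⁵) N.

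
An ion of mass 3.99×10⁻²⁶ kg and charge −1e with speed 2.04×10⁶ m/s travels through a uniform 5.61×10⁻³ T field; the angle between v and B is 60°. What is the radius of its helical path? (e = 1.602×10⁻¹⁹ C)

v⊥ = v sinθ = 2.04×10⁶·sin60° ≈ 1.767×10⁶ m/s.
r = m v⊥/(|q|B) = (3.99×10⁻²⁶)(1.767×10⁶)/((1.602×10⁻¹⁹)(5.61×10⁻³)) ≈ 78.4 m.

r ≈ 78.4 m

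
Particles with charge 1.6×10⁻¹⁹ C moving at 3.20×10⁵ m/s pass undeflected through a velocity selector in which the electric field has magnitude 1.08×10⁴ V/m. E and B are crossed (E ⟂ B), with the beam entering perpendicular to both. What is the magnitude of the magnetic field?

Balance of forces in the selector: qE = qvB ⇒ B = E/v.
B = 1.08×10⁴/3.20×10⁵ = 0.0338 T.

B = 0.0338 T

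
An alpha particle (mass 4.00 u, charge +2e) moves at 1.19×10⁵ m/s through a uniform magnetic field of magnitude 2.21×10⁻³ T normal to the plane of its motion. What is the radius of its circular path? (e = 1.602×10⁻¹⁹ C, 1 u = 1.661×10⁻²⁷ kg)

r ≈ 1.12 m

The magnetic force provides the centripetal force: |q|vB = mv²/r.
r = mv/(|q|B) = (6.644×10⁻²⁷)(1.19×10⁵)/((3.204×10⁻¹⁹)(2.21×10⁻³)) ≈ 1.12 m.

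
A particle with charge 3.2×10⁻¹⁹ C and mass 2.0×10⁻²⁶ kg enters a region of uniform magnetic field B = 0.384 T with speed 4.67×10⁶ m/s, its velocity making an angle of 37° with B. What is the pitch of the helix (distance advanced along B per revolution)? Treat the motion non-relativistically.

p ≈ 3.81 m

v∥ = v cosθ = 4.67×10⁶·cos37° ≈ 3.730×10⁶ m/s.
T = 2πm/(|q|B) = 2π(2.0×10⁻²⁶)/((3.2×10⁻¹⁹)(0.384)) ≈ 1.023×10⁻⁶ s.
pitch = v∥ T = (3.730×10⁶)(1.023×10⁻⁶) ≈ 3.81 m.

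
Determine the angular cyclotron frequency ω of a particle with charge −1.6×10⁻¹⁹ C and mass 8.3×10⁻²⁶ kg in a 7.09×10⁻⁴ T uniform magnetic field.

ω ≈ 1370 rad/s

ω = |q|B/m.
ω = (1.6×10⁻¹⁹)(7.09×10⁻⁴)/8.3×10⁻²⁶ ≈ 1370 rad/s.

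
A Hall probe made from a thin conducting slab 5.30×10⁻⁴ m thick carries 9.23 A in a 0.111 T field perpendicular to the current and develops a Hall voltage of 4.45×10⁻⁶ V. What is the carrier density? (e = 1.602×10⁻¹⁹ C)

n ≈ 2.71×10²⁷ m⁻³

From V_H = IB/(n e t), n = IB/(V_H e t).
n = (9.23)(0.111)/((4.45×10⁻⁶)(1.602×10⁻¹⁹)(5.30×10⁻⁴)) ≈ 2.71×10²⁷ m⁻³.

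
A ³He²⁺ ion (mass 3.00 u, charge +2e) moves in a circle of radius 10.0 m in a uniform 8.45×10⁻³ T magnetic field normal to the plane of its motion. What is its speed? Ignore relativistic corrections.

v ≈ 5.43×10⁶ m/s

From |q|vB = mv²/r, v = |q|Br/m.
v = (3.204×10⁻¹⁹)(8.45×10⁻³)(10.0)/4.983×10⁻²⁷ ≈ 5.43×10⁶ m/s.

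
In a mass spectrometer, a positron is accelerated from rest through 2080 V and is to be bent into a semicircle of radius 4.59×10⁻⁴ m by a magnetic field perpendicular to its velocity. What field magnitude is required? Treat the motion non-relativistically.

v = √(2|q|V/m) = √(2·1.602×10⁻¹⁹·2080/9.109×10⁻³¹) ≈ 2.705×10⁷ m/s.
B = mv/(|q|r) = (9.109×10⁻³¹)(2.705×10⁷)/((1.602×10⁻¹⁹)(4.59×10⁻⁴)) ≈ 0.335 T.

B ≈ 0.335 T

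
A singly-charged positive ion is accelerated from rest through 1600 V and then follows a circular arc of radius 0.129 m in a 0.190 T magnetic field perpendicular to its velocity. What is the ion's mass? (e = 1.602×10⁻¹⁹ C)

m ≈ 3.01×10⁻²⁶ kg

Combine |q|V = ½mv² and r = mv/(|q|B): eliminate v to get m = qB²r²/(2V).
m = (1.602×10⁻¹⁹)(0.190)²(0.129)²/(2·1600) ≈ 3.01×10⁻²⁶ kg.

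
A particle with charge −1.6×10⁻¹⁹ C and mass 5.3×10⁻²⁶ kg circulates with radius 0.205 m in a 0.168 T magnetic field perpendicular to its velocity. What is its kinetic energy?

KE ≈ 1790 eV

v = |q|Br/m, then KE = ½mv² = (qBr)²/(2m).
v = (1.6×10⁻¹⁹)(0.168)(0.205)/5.3×10⁻²⁶ ≈ 1.040×10⁵ m/s.
KE = ½(5.3×10⁻²⁶)(1.040×10⁵)² ≈ 2.86×10⁻¹⁶ J = 1790 eV.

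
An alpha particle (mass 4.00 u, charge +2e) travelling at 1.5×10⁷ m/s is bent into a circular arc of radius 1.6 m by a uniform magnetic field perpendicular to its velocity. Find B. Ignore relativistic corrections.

B ≈ 0.19 T

From |q|vB = mv²/r, B = mv/(|q|r).
B = (6.644×10⁻²⁷)(1.5×10⁷)/((3.204×10⁻¹⁹)(1.6)) ≈ 0.19 T.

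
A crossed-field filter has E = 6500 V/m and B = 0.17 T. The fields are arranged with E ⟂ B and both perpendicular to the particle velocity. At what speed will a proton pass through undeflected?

Zero net Lorentz force requires |qE| = |q v×B|, i.e. E = vB.
v = E/B = 6500/0.17 = 3.8×10⁴ m/s.

v = 3.8×10⁴ m/s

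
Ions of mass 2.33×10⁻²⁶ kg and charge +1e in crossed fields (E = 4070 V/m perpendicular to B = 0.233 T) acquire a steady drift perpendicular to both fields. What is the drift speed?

The E×B drift speed is v_d = E/B.
v_d = 4070/0.233 = 1.75×10⁴ m/s.

v_d ≈ 1.75×10⁴ m/s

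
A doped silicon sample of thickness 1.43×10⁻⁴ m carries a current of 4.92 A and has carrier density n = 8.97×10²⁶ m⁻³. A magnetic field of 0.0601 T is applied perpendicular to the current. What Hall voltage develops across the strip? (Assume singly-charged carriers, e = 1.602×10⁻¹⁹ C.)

V_H ≈ 1.44×10⁻⁵ V

V_H = IB/(n e t).
V_H = (4.92)(0.0601)/((8.97×10²⁶)(1.602×10⁻¹⁹)(1.43×10⁻⁴)) ≈ 1.44×10⁻⁵ V.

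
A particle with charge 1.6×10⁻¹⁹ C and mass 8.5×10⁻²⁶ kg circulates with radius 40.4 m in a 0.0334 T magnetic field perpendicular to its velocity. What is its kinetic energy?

v = |q|Br/m, then KE = ½mv² = (qBr)²/(2m).
v = (1.6×10⁻¹⁹)(0.0334)(40.4)/8.5×10⁻²⁶ ≈ 2.540×10⁶ m/s.
KE = ½(8.5×10⁻²⁶)(2.540×10⁶)² ≈ 2.74×10⁻¹³ J.

KE ≈ 2.74×10⁻¹³ J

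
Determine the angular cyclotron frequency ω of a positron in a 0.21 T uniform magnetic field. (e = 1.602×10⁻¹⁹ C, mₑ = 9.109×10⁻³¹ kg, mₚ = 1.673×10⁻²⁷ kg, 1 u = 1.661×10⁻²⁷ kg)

ω = |q|B/m.
ω = (1.602×10⁻¹⁹)(0.21)/9.109×10⁻³¹ ≈ 3.7×10¹⁰ rad/s.

ω ≈ 3.7×10¹⁰ rad/s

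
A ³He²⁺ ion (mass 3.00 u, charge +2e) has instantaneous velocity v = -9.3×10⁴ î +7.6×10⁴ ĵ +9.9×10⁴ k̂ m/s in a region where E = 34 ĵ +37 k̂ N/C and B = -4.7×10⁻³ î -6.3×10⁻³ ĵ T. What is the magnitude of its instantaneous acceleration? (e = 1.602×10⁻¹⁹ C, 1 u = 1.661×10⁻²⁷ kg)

v×B = (624, -465, 943) N/C.
E + v×B = (624, -431, 980) N/C.
F = q(E + v×B) = (3.204×10⁻¹⁹ C)·(624, -431, 980) = (2.00×10⁻¹⁶, -1.38×10⁻¹⁶, 3.14×10⁻¹⁶) N.
|a| = |F|/m = 3.970×10⁻¹⁶/4.983×10⁻²⁷ ≈ 7.97×10¹⁰ m/s².

|a| ≈ 7.97×10¹⁰ m/s²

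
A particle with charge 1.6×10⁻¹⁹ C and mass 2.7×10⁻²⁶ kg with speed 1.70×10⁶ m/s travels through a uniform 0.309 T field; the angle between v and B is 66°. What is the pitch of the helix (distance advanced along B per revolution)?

p ≈ 2.37 m

v∥ = v cosθ = 1.70×10⁶·cos66° ≈ 6.915×10⁵ m/s.
T = 2πm/(|q|B) = 2π(2.7×10⁻²⁶)/((1.6×10⁻¹⁹)(0.309)) ≈ 3.431×10⁻⁶ s.
pitch = v∥ T = (6.915×10⁵)(3.431×10⁻⁶) ≈ 2.37 m.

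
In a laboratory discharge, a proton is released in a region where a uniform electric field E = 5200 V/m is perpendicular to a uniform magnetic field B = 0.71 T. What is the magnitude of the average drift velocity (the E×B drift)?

The steady drift has the magnetic force balancing the electric force, so v_d = E/B.
v_d = 5200/0.71 = 7300 m/s.

v_d ≈ 7300 m/s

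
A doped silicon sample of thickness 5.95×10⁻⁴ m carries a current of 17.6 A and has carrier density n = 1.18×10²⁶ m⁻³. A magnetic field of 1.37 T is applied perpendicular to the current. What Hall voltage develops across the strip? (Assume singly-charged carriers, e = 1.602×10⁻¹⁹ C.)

V_H = IB/(n e t).
V_H = (17.6)(1.37)/((1.18×10²⁶)(1.602×10⁻¹⁹)(5.95×10⁻⁴)) ≈ 2.14×10⁻³ V.

V_H ≈ 2.14×10⁻³ V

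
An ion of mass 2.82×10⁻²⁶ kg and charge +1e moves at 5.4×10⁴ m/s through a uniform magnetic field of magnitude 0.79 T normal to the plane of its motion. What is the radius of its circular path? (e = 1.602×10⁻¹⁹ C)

The magnetic force provides the centripetal force: |q|vB = mv²/r.
r = mv/(|q|B) = (2.82×10⁻²⁶)(5.4×10⁴)/((1.602×10⁻¹⁹)(0.79)) ≈ 0.012 m.

r ≈ 0.012 m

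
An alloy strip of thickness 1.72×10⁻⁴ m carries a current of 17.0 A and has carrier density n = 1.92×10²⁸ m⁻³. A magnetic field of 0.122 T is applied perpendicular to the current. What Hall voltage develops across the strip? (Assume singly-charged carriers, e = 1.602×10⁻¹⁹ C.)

V_H ≈ 3.92×10⁻⁶ V

V_H = IB/(n e t).
V_H = (17.0)(0.122)/((1.92×10²⁸)(1.602×10⁻¹⁹)(1.72×10⁻⁴)) ≈ 3.92×10⁻⁶ V.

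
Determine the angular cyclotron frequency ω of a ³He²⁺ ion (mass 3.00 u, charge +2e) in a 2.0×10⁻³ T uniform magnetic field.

ω ≈ 1.3×10⁵ rad/s

ω = |q|B/m.
ω = (3.204×10⁻¹⁹)(2.0×10⁻³)/4.983×10⁻²⁷ ≈ 1.3×10⁵ rad/s.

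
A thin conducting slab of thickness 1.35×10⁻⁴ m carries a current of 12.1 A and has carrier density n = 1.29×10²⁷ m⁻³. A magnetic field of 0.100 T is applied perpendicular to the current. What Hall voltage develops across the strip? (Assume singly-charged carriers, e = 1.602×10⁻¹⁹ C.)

V_H = IB/(n e t).
V_H = (12.1)(0.100)/((1.29×10²⁷)(1.602×10⁻¹⁹)(1.35×10⁻⁴)) ≈ 4.34×10⁻⁵ V.

V_H ≈ 4.34×10⁻⁵ V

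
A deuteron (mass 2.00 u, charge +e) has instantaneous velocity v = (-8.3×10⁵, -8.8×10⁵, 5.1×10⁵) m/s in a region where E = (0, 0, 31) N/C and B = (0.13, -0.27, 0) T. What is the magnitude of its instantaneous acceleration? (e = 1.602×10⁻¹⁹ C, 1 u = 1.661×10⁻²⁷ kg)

|a| ≈ 1.79×10¹³ m/s²

v×B = (1.38×10⁵, 6.63×10⁴, 3.38×10⁵) N/C.
E + v×B = (1.38×10⁵, 6.63×10⁴, 3.39×10⁵) N/C.
F = q(E + v×B) = (1.602×10⁻¹⁹ C)·(1.38×10⁵, 6.63×10⁴, 3.39×10⁵) = (2.21×10⁻¹⁴, 1.06×10⁻¹⁴, 5.42×10⁻¹⁴) N.
|a| = |F|/m = 5.950×10⁻¹⁴/3.322×10⁻²⁷ ≈ 1.79×10¹³ m/s².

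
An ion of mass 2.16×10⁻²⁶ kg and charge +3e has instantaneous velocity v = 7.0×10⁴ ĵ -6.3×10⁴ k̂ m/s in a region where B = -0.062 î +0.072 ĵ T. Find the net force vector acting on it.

F ≈ (2.18×10⁻¹⁵, 1.88×10⁻¹⁵, 2.09×10⁻¹⁵) N

v×B = (4540, 3910, 4340) N/C.
F = q v×B = (4.806×10⁻¹⁹ C)·(4540, 3910, 4340) = (2.18×10⁻¹⁵, 1.88×10⁻¹⁵, 2.09×10⁻¹⁵) N.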